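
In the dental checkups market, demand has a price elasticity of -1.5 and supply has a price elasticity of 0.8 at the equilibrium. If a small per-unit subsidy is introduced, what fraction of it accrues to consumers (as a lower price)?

For a small subsidy around the equilibrium, the benefit split depends on the relative slopes, which at a point are proportional to the elasticities.
Buyer share = εs/(εs + |εd|) = 0.8/(0.8 + 1.5) = 8/23; seller share = |εd|/(εs + |εd|) = 15/23.

Consumer share = 8/23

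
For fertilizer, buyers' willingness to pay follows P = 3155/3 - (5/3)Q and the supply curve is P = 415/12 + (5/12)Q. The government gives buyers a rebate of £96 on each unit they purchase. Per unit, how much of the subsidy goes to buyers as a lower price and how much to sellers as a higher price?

Pre-subsidy: 3155/3 - (5/3)Q = 415/12 + (5/12)Q gives Q* = 488.2 and P* = 238.
With the rebate, buyers effectively pay Pb = Ps − 96, where Ps is the price sellers receive.
On the curves, Pb = 3155/3 - (5/3)Q and Ps = 415/12 + (5/12)Q; the wedge Ps − Pb = 96 gives 415/12 + (5/12)Q − (3155/3 - (5/3)Q) = 96, so Q' = 534.28.
Then Pb = 3155/3 − (5/3)·534.28 = 161.2 and Ps = 415/12 + (5/12)·534.28 = 257.2.
Buyers' price falls by P* − Pb = 238 − 161.2 = 76.8; sellers' price rises by Ps − P* = 257.2 − 238 = 19.2.

Buyers gain £76.8 per unit; sellers gain £19.2 per unit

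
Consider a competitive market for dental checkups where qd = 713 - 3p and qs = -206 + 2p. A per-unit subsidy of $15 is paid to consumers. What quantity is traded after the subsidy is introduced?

Pre-subsidy: 713 - 3p = -206 + 2p gives p* = 183.8, q* = 161.6.
With the rebate, buyers effectively pay pb = ps − 15, where ps is the price sellers receive.
Demand in terms of ps becomes qd = 713 − 3(ps − 15) = 758 - 3ps. Setting this equal to supply: 758 - 3ps = -206 + 2ps, so ps = 192.8.
Buyers pay pb = 192.8 − 15 = 177.8; q' = -206 + 2·192.8 = 179.6.

q' = 179.6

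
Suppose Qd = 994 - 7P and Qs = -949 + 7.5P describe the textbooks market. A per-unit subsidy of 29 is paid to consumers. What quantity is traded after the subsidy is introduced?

Pre-subsidy: 994 - 7P = -949 + 7.5P gives P* = 134, Q* = 56.
With the rebate, buyers effectively pay Pb = Ps − 29, where Ps is the price sellers receive.
Demand in terms of Ps becomes Qd = 994 − 7(Ps − 29) = 1197 - 7Ps. Setting this equal to supply: 1197 - 7Ps = -949 + 7.5Ps, so Ps = 148.
Buyers pay Pb = 148 − 29 = 119; Q' = -949 + 7.5·148 = 161.

Q' = 161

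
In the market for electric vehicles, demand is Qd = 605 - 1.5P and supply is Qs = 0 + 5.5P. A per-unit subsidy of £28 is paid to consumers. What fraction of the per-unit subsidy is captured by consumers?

Pre-subsidy: 605 - 1.5P = 0 + 5.5P gives P* = 605/7, Q* = 6655/14.
With the rebate, buyers effectively pay Pb = Ps − 28, where Ps is the price sellers receive.
Demand in terms of Ps becomes Qd = 605 − 1.5(Ps − 28) = 647 - 1.5Ps. Setting this equal to supply: 647 - 1.5Ps = 0 + 5.5Ps, so Ps = 647/7.
Buyers pay Pb = 647/7 − 28 = 451/7; Q' = 0 + 5.5·(647/7) = 7117/14.
Buyers' price falls by P* − Pb = 605/7 − 451/7 = 22; sellers' price rises by Ps − P* = 647/7 − 605/7 = 6.
So consumers capture 22/28 = 11/14 of each unit of subsidy.

Consumer share = 11/14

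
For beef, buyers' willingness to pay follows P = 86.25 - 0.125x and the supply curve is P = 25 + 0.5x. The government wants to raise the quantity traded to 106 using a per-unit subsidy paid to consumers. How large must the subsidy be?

At x = 106, from the demand curve buyers pay Pb = 86.25 − 0.125·106 = 73; from the supply curve sellers need Ps = 25 + 0.5·106 = 78.
The subsidy must fill the gap: s = Ps − Pb = 78 − 73 = 5.

Required subsidy s = 5 per unit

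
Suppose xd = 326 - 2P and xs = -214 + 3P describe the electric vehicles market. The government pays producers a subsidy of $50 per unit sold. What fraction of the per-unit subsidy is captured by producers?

Pre-subsidy: 326 - 2P = -214 + 3P gives P* = 108, x* = 110.
With the subsidy, sellers receive Ps = Pb + 50 for each unit, where Pb is the price buyers pay.
Supply in terms of Pb becomes xs = -214 + 3(Pb + 50) = -64 + 3Pb. Setting this equal to demand: 326 - 2Pb = -64 + 3Pb, so Pb = 78.
Sellers receive Ps = 78 + 50 = 128; x' = 326 − 2·78 = 170.
Buyers' price falls by P* − Pb = 108 − 78 = 30; sellers' price rises by Ps − P* = 128 − 108 = 20.
So producers capture 20/50 = 0.4 of each unit of subsidy.

Producer share = 0.4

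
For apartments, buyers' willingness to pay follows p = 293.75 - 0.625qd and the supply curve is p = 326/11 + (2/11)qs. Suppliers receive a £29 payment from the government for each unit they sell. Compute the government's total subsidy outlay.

Government cost = 748026/71

Pre-subsidy: 293.75 - 0.625q = 326/11 + (2/11)q gives q* = 23242/71 and p* = 6330/71.
With the subsidy, sellers receive ps = pb + 29 for each unit, where pb is the price buyers pay.
On the curves, pb = 293.75 - 0.625q and ps = 326/11 + (2/11)q; the wedge ps − pb = 29 gives 326/11 + (2/11)q − (293.75 - 0.625q) = 29, so q' = 25794/71.
Then pb = 293.75 − 0.625·(25794/71) = 4735/71 and ps = 326/11 + (2/11)·(25794/71) = 6794/71.
Government outlay = subsidy × quantity = 29 × 25794/71 = 748026/71.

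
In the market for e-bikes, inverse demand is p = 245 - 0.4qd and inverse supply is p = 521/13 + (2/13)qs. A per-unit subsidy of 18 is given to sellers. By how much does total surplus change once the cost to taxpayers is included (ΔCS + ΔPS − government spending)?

Net change in total surplus = -292.5

Pre-subsidy: 245 - 0.4q = 521/13 + (2/13)q gives q* = 370 and p* = 97.
With the subsidy, sellers receive ps = pb + 18 for each unit, where pb is the price buyers pay.
On the curves, pb = 245 - 0.4q and ps = 521/13 + (2/13)q; the wedge ps − pb = 18 gives 521/13 + (2/13)q − (245 - 0.4q) = 18, so q' = 402.5.
Then pb = 245 − 0.4·402.5 = 84 and ps = 521/13 + (2/13)·402.5 = 102.
ΔCS = ½(370 + 402.5)(97 − 84) = 5021.25; ΔPS = ½(370 + 402.5)(102 − 97) = 1931.25.
Government spending = 18 × 402.5 = 7245.
Net change = 5021.25 + 1931.25 − 7245 = -292.5. The loss equals the DWL triangle ½·18·32.5.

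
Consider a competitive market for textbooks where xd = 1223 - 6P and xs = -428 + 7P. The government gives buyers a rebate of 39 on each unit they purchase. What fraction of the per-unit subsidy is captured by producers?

Producer share = 6/13

Pre-subsidy: 1223 - 6P = -428 + 7P gives P* = 127, x* = 461.
With the rebate, buyers effectively pay Pb = Ps − 39, where Ps is the price sellers receive.
Demand in terms of Ps becomes xd = 1223 − 6(Ps − 39) = 1457 - 6Ps. Setting this equal to supply: 1457 - 6Ps = -428 + 7Ps, so Ps = 145.
Buyers pay Pb = 145 − 39 = 106; x' = -428 + 7·145 = 587.
Buyers' price falls by P* − Pb = 127 − 106 = 21; sellers' price rises by Ps − P* = 145 − 127 = 18.
So producers capture 18/39 = 6/13 of each unit of subsidy.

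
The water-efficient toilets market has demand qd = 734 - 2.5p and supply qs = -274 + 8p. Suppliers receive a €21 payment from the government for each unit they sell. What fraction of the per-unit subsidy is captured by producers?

Pre-subsidy: 734 - 2.5p = -274 + 8p gives p* = 96, q* = 494.
With the subsidy, sellers receive ps = pb + 21 for each unit, where pb is the price buyers pay.
Supply in terms of pb becomes qs = -274 + 8(pb + 21) = -106 + 8pb. Setting this equal to demand: 734 - 2.5pb = -106 + 8pb, so pb = 80.
Sellers receive ps = 80 + 21 = 101; q' = 734 − 2.5·80 = 534.
Buyers' price falls by p* − pb = 96 − 80 = 16; sellers' price rises by ps − p* = 101 − 96 = 5.
So producers capture 5/21 = 5/21 of each unit of subsidy.

Producer share = 5/21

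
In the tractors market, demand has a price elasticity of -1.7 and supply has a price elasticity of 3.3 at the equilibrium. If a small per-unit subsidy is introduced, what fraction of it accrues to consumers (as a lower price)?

For a small subsidy around the equilibrium, the benefit split depends on the relative slopes, which at a point are proportional to the elasticities.
Buyer share = εs/(εs + |εd|) = 3.3/(3.3 + 1.7) = 0.66; seller share = |εd|/(εs + |εd|) = 0.34.

Consumer share = 0.66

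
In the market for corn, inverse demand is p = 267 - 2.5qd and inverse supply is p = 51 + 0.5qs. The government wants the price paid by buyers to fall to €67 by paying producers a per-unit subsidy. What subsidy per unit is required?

At a buyer price of 67, quantity demanded is 106.8 − 0.4·67 = 80.
Sellers supply 80 only when they receive ps = 51 + 0.5·80 = 91.
s = ps − pb = 91 − 67 = 24.

Required subsidy s = €24 per unit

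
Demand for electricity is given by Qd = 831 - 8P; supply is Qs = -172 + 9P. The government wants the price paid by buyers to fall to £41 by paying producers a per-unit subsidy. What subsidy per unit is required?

At a buyer price of 41, quantity demanded is 831 − 8·41 = 503.
Sellers supply 503 only when they receive Ps with -172 + 9·Ps = 503, i.e. Ps = 75.
s = Ps − Pb = 75 − 41 = 34.

Required subsidy s = £34 per unit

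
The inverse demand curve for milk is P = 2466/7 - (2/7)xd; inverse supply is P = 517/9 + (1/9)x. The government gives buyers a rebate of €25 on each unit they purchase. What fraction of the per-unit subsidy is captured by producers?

Pre-subsidy: 2466/7 - (2/7)x = 517/9 + (1/9)x gives x* = 743 and P* = 140.
With the rebate, buyers effectively pay Pb = Ps − 25, where Ps is the price sellers receive.
On the curves, Pb = 2466/7 - (2/7)x and Ps = 517/9 + (1/9)x; the wedge Ps − Pb = 25 gives 517/9 + (1/9)x − (2466/7 - (2/7)x) = 25, so x' = 806.
Then Pb = 2466/7 − (2/7)·806 = 122 and Ps = 517/9 + (1/9)·806 = 147.
Buyers' price falls by P* − Pb = 140 − 122 = 18; sellers' price rises by Ps − P* = 147 − 140 = 7.
So producers capture 7/25 = 0.28 of each unit of subsidy.

Producer share = 0.28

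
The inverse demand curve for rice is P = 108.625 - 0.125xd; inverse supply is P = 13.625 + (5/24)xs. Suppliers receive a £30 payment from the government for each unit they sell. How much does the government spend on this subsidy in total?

Pre-subsidy: 108.625 - 0.125x = 13.625 + (5/24)x gives x* = 285 and P* = 73.
With the subsidy, sellers receive Ps = Pb + 30 for each unit, where Pb is the price buyers pay.
On the curves, Pb = 108.625 - 0.125x and Ps = 13.625 + (5/24)x; the wedge Ps − Pb = 30 gives 13.625 + (5/24)x − (108.625 - 0.125x) = 30, so x' = 375.
Then Pb = 108.625 − 0.125·375 = 61.75 and Ps = 13.625 + (5/24)·375 = 91.75.
Government outlay = subsidy × quantity = 30 × 375 = 11250.

Government cost = £11250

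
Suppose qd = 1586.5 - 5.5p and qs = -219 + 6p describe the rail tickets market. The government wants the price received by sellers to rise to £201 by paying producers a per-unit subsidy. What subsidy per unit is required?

At a seller price of 201, quantity supplied is -219 + 6·201 = 987.
Buyers absorb 987 only when they pay pb with 1586.5 − 5.5·pb = 987, i.e. pb = 109.
s = ps − pb = 201 − 109 = 92.

Required subsidy s = £92 per unit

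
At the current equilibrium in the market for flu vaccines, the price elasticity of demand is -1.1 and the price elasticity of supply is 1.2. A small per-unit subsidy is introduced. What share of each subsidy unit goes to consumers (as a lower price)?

For a small subsidy around the equilibrium, the benefit split depends on the relative slopes, which at a point are proportional to the elasticities.
Buyer share = εs/(εs + |εd|) = 1.2/(1.2 + 1.1) = 12/23; seller share = |εd|/(εs + |εd|) = 11/23.

Consumer share = 12/23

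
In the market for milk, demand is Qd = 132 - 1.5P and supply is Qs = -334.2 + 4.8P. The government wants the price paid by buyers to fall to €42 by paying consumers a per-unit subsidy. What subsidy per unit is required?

At a buyer price of 42, quantity demanded is 132 − 1.5·42 = 69.
Sellers supply 69 only when they receive Ps with -334.2 + 4.8·Ps = 69, i.e. Ps = 84.
s = Ps − Pb = 84 − 42 = 42.

Required subsidy s = €42 per unit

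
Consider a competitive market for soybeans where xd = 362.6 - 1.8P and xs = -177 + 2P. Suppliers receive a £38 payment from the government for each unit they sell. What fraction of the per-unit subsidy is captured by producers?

Producer share = 9/19

Pre-subsidy: 362.6 - 1.8P = -177 + 2P gives P* = 142, x* = 107.
With the subsidy, sellers receive Ps = Pb + 38 for each unit, where Pb is the price buyers pay.
Supply in terms of Pb becomes xs = -177 + 2(Pb + 38) = -101 + 2Pb. Setting this equal to demand: 362.6 - 1.8Pb = -101 + 2Pb, so Pb = 122.
Sellers receive Ps = 122 + 38 = 160; x' = 362.6 − 1.8·122 = 143.
Buyers' price falls by P* − Pb = 142 − 122 = 20; sellers' price rises by Ps − P* = 160 − 142 = 18.
So producers capture 18/38 = 9/19 of each unit of subsidy.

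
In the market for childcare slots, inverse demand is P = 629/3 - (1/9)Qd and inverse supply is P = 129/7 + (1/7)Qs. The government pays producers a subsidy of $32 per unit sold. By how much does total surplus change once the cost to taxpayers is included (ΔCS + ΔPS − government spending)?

Net change in total surplus = -$2016

Pre-subsidy: 629/3 - (1/9)Q = 129/7 + (1/7)Q gives Q* = 753 and P* = 126.
With the subsidy, sellers receive Ps = Pb + 32 for each unit, where Pb is the price buyers pay.
On the curves, Pb = 629/3 - (1/9)Q and Ps = 129/7 + (1/7)Q; the wedge Ps − Pb = 32 gives 129/7 + (1/7)Q − (629/3 - (1/9)Q) = 32, so Q' = 879.
Then Pb = 629/3 − (1/9)·879 = 112 and Ps = 129/7 + (1/7)·879 = 144.
ΔCS = ½(753 + 879)(126 − 112) = 11424; ΔPS = ½(753 + 879)(144 − 126) = 14688.
Government spending = 32 × 879 = 28128.
Net change = 11424 + 14688 − 28128 = -2016. The loss equals the DWL triangle ½·32·126.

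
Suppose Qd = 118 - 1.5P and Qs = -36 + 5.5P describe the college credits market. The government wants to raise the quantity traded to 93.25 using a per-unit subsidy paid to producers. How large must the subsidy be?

At Q = 93.25, invert demand for the buyer price: Pb = (118 − 93.25)/1.5 = 16.5; invert supply for the seller price: Ps = (93.25 − (-36))/5.5 = 23.5.
The subsidy must fill the gap: s = Ps − Pb = 23.5 − 16.5 = 7.

Required subsidy s = 7 per unit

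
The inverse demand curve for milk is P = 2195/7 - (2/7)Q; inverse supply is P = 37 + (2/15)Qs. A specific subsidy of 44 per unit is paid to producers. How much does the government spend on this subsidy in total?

Pre-subsidy: 2195/7 - (2/7)Q = 37 + (2/15)Q gives Q* = 660 and P* = 125.
With the subsidy, sellers receive Ps = Pb + 44 for each unit, where Pb is the price buyers pay.
On the curves, Pb = 2195/7 - (2/7)Q and Ps = 37 + (2/15)Q; the wedge Ps − Pb = 44 gives 37 + (2/15)Q − (2195/7 - (2/7)Q) = 44, so Q' = 765.
Then Pb = 2195/7 − (2/7)·765 = 95 and Ps = 37 + (2/15)·765 = 139.
Government outlay = subsidy × quantity = 44 × 765 = 33660.

Government cost = 33660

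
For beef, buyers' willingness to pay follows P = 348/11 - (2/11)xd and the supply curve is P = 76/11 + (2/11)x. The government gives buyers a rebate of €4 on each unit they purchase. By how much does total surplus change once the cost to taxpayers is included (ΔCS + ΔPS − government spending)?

Net change in total surplus = -€22

Pre-subsidy: 348/11 - (2/11)x = 76/11 + (2/11)x gives x* = 68 and P* = 212/11.
With the rebate, buyers effectively pay Pb = Ps − 4, where Ps is the price sellers receive.
On the curves, Pb = 348/11 - (2/11)x and Ps = 76/11 + (2/11)x; the wedge Ps − Pb = 4 gives 76/11 + (2/11)x − (348/11 - (2/11)x) = 4, so x' = 79.
Then Pb = 348/11 − (2/11)·79 = 190/11 and Ps = 76/11 + (2/11)·79 = 234/11.
ΔCS = ½(68 + 79)(212/11 − 190/11) = 147; ΔPS = ½(68 + 79)(234/11 − 212/11) = 147.
Government spending = 4 × 79 = 316.
Net change = 147 + 147 − 316 = -22. The loss equals the DWL triangle ½·4·11.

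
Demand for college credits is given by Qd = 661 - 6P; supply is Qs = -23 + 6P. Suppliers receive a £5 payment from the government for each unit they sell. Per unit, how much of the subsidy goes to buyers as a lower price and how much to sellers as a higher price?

Pre-subsidy: 661 - 6P = -23 + 6P gives P* = 57, Q* = 319.
With the subsidy, sellers receive Ps = Pb + 5 for each unit, where Pb is the price buyers pay.
Supply in terms of Pb becomes Qs = -23 + 6(Pb + 5) = 7 + 6Pb. Setting this equal to demand: 661 - 6Pb = 7 + 6Pb, so Pb = 54.5.
Sellers receive Ps = 54.5 + 5 = 59.5; Q' = 661 − 6·54.5 = 334.
Buyers' price falls by P* − Pb = 57 − 54.5 = 2.5; sellers' price rises by Ps − P* = 59.5 − 57 = 2.5.

Buyers gain £2.5 per unit; sellers gain £2.5 per unit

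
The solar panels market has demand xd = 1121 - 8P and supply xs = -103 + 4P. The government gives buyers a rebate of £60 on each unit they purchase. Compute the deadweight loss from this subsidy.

Deadweight loss = £4800

Pre-subsidy: 1121 - 8P = -103 + 4P gives P* = 102, x* = 305.
With the rebate, buyers effectively pay Pb = Ps − 60, where Ps is the price sellers receive.
Demand in terms of Ps becomes xd = 1121 − 8(Ps − 60) = 1601 - 8Ps. Setting this equal to supply: 1601 - 8Ps = -103 + 4Ps, so Ps = 142.
Buyers pay Pb = 142 − 60 = 82; x' = -103 + 4·142 = 465.
The subsidy expands output by 465 − 305 = 160 past the efficient level; on those units the gap between marginal cost and willingness to pay runs from 0 up to 60.
DWL = ½ × 60 × 160 = 4800.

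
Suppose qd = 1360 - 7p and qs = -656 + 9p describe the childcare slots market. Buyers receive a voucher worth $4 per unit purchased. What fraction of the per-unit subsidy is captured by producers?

Producer share = 0.4375

Pre-subsidy: 1360 - 7p = -656 + 9p gives p* = 126, q* = 478.
With the rebate, buyers effectively pay pb = ps − 4, where ps is the price sellers receive.
Demand in terms of ps becomes qd = 1360 − 7(ps − 4) = 1388 - 7ps. Setting this equal to supply: 1388 - 7ps = -656 + 9ps, so ps = 127.75.
Buyers pay pb = 127.75 − 4 = 123.75; q' = -656 + 9·127.75 = 493.75.
Buyers' price falls by p* − pb = 126 − 123.75 = 2.25; sellers' price rises by ps − p* = 127.75 − 126 = 1.75.
So producers capture 1.75/4 = 0.4375 of each unit of subsidy.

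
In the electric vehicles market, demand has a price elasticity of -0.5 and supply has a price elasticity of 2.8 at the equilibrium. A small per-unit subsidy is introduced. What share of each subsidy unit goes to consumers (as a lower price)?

For a small subsidy around the equilibrium, the benefit split depends on the relative slopes, which at a point are proportional to the elasticities.
Buyer share = εs/(εs + |εd|) = 2.8/(2.8 + 0.5) = 28/33; seller share = |εd|/(εs + |εd|) = 5/33.

Consumer share = 28/33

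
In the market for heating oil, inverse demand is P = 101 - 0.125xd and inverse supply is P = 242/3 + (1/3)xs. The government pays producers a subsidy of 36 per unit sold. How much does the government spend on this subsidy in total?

Government cost = 48672/11

Pre-subsidy: 101 - 0.125x = 242/3 + (1/3)x gives x* = 488/11 and P* = 1050/11.
With the subsidy, sellers receive Ps = Pb + 36 for each unit, where Pb is the price buyers pay.
On the curves, Pb = 101 - 0.125x and Ps = 242/3 + (1/3)x; the wedge Ps − Pb = 36 gives 242/3 + (1/3)x − (101 - 0.125x) = 36, so x' = 1352/11.
Then Pb = 101 − 0.125·(1352/11) = 942/11 and Ps = 242/3 + (1/3)·(1352/11) = 1338/11.
Government outlay = subsidy × quantity = 36 × 1352/11 = 48672/11.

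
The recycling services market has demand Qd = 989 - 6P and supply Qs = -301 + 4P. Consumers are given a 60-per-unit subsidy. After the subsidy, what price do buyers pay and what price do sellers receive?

Buyers pay 105; sellers receive 165

Pre-subsidy: 989 - 6P = -301 + 4P gives P* = 129, Q* = 215.
With the rebate, buyers effectively pay Pb = Ps − 60, where Ps is the price sellers receive.
Demand in terms of Ps becomes Qd = 989 − 6(Ps − 60) = 1349 - 6Ps. Setting this equal to supply: 1349 - 6Ps = -301 + 4Ps, so Ps = 165.
Buyers pay Pb = 165 − 60 = 105; Q' = -301 + 4·165 = 359.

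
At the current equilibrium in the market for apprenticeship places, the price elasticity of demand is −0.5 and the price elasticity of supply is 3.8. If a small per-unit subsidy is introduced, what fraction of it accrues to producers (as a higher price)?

For a small subsidy around the equilibrium, the benefit split depends on the relative slopes, which at a point are proportional to the elasticities.
Buyer share = εs/(εs + |εd|) = 3.8/(3.8 + 0.5) = 38/43; seller share = |εd|/(εs + |εd|) = 5/43.
So producers capture 5/43 of the subsidy.

Producer share = 5/43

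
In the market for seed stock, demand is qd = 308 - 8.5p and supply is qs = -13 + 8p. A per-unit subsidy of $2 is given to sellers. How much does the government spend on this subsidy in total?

Pre-subsidy: 308 - 8.5p = -13 + 8p gives p* = 214/11, q* = 1569/11.
With the subsidy, sellers receive ps = pb + 2 for each unit, where pb is the price buyers pay.
Supply in terms of pb becomes qs = -13 + 8(pb + 2) = 3 + 8pb. Setting this equal to demand: 308 - 8.5pb = 3 + 8pb, so pb = 610/33.
Sellers receive ps = 610/33 + 2 = 676/33; q' = 308 − 8.5·(610/33) = 4979/33.
Government outlay = subsidy × quantity = 2 × 4979/33 = 9958/33.

Government cost = 9958/33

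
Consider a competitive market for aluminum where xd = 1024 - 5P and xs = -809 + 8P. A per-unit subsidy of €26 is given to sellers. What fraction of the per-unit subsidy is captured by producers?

Pre-subsidy: 1024 - 5P = -809 + 8P gives P* = 141, x* = 319.
With the subsidy, sellers receive Ps = Pb + 26 for each unit, where Pb is the price buyers pay.
Supply in terms of Pb becomes xs = -809 + 8(Pb + 26) = -601 + 8Pb. Setting this equal to demand: 1024 - 5Pb = -601 + 8Pb, so Pb = 125.
Sellers receive Ps = 125 + 26 = 151; x' = 1024 − 5·125 = 399.
Buyers' price falls by P* − Pb = 141 − 125 = 16; sellers' price rises by Ps − P* = 151 − 141 = 10.
So producers capture 10/26 = 5/13 of each unit of subsidy.

Producer share = 5/13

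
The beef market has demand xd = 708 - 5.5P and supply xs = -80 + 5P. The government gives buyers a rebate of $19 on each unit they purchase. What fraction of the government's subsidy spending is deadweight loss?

Pre-subsidy: 708 - 5.5P = -80 + 5P gives P* = 1576/21, x* = 6200/21.
With the rebate, buyers effectively pay Pb = Ps − 19, where Ps is the price sellers receive.
Demand in terms of Ps becomes xd = 708 − 5.5(Ps − 19) = 812.5 - 5.5Ps. Setting this equal to supply: 812.5 - 5.5Ps = -80 + 5Ps, so Ps = 85.
Buyers pay Pb = 85 − 19 = 66; x' = -80 + 5·85 = 345.
ΔCS = ½(6200/21 + 345)(1576/21 − 66) = 1277275/441; ΔPS = ½(6200/21 + 345)(85 − 1576/21) = 2810005/882.
Government spending = 19 × 345 = 6555.
DWL = ½ × 19 × (345 − 6200/21) = 19855/42; fraction = (19855/42) / 6555 = 209/2898.

DWL / government spending = 209/2898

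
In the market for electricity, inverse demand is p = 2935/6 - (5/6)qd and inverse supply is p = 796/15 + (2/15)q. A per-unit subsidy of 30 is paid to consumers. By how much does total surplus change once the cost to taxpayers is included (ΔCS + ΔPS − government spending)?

Net change in total surplus = -13500/29

Pre-subsidy: 2935/6 - (5/6)q = 796/15 + (2/15)q gives q* = 13083/29 and p* = 9850/87.
With the rebate, buyers effectively pay pb = ps − 30, where ps is the price sellers receive.
On the curves, pb = 2935/6 - (5/6)q and ps = 796/15 + (2/15)q; the wedge ps − pb = 30 gives 796/15 + (2/15)q − (2935/6 - (5/6)q) = 30, so q' = 13983/29.
Then pb = 2935/6 − (5/6)·(13983/29) = 7600/87 and ps = 796/15 + (2/15)·(13983/29) = 10210/87.
ΔCS = ½(13083/29 + 13983/29)(9850/87 − 7600/87) = 10149750/841; ΔPS = ½(13083/29 + 13983/29)(10210/87 − 9850/87) = 1623960/841.
Government spending = 30 × 13983/29 = 419490/29.
Net change = 10149750/841 + 1623960/841 − 419490/29 = -13500/29. The loss equals the DWL triangle ½·30·900/29.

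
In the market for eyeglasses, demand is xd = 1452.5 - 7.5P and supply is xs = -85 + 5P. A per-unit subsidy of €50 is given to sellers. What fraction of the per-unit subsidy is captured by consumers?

Pre-subsidy: 1452.5 - 7.5P = -85 + 5P gives P* = 123, x* = 530.
With the subsidy, sellers receive Ps = Pb + 50 for each unit, where Pb is the price buyers pay.
Supply in terms of Pb becomes xs = -85 + 5(Pb + 50) = 165 + 5Pb. Setting this equal to demand: 1452.5 - 7.5Pb = 165 + 5Pb, so Pb = 103.
Sellers receive Ps = 103 + 50 = 153; x' = 1452.5 − 7.5·103 = 680.
Buyers' price falls by P* − Pb = 123 − 103 = 20; sellers' price rises by Ps − P* = 153 − 123 = 30.
So consumers capture 20/50 = 0.4 of each unit of subsidy.

Consumer share = 0.4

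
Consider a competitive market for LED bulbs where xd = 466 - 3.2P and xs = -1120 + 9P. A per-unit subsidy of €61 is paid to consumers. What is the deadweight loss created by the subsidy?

Deadweight loss = €4392

Pre-subsidy: 466 - 3.2P = -1120 + 9P gives P* = 130, x* = 50.
With the rebate, buyers effectively pay Pb = Ps − 61, where Ps is the price sellers receive.
Demand in terms of Ps becomes xd = 466 − 3.2(Ps − 61) = 661.2 - 3.2Ps. Setting this equal to supply: 661.2 - 3.2Ps = -1120 + 9Ps, so Ps = 146.
Buyers pay Pb = 146 − 61 = 85; x' = -1120 + 9·146 = 194.
The subsidy expands output by 194 − 50 = 144 past the efficient level; on those units the gap between marginal cost and willingness to pay runs from 0 up to 61.
DWL = ½ × 61 × 144 = 4392.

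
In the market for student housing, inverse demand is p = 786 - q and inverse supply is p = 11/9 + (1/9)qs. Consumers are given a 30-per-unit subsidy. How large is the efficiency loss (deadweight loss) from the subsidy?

Deadweight loss = 405

Pre-subsidy: 786 - q = 11/9 + (1/9)q gives q* = 706.3 and p* = 79.7.
With the rebate, buyers effectively pay pb = ps − 30, where ps is the price sellers receive.
On the curves, pb = 786 - q and ps = 11/9 + (1/9)q; the wedge ps − pb = 30 gives 11/9 + (1/9)q − (786 - q) = 30, so q' = 733.3.
Then pb = 786 − 1·733.3 = 52.7 and ps = 11/9 + (1/9)·733.3 = 82.7.
The subsidy expands output by 733.3 − 706.3 = 27 past the efficient level; on those units the gap between marginal cost and willingness to pay runs from 0 up to 30.
DWL = ½ × 30 × 27 = 405.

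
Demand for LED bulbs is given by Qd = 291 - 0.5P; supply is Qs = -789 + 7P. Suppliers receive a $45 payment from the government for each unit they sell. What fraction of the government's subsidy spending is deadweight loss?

DWL / government spending = 0.04375

Pre-subsidy: 291 - 0.5P = -789 + 7P gives P* = 144, Q* = 219.
With the subsidy, sellers receive Ps = Pb + 45 for each unit, where Pb is the price buyers pay.
Supply in terms of Pb becomes Qs = -789 + 7(Pb + 45) = -474 + 7Pb. Setting this equal to demand: 291 - 0.5Pb = -474 + 7Pb, so Pb = 102.
Sellers receive Ps = 102 + 45 = 147; Q' = 291 − 0.5·102 = 240.
ΔCS = ½(219 + 240)(144 − 102) = 9639; ΔPS = ½(219 + 240)(147 − 144) = 688.5.
Government spending = 45 × 240 = 10800.
DWL = ½ × 45 × (240 − 219) = 472.5; fraction = 472.5 / 10800 = 0.04375.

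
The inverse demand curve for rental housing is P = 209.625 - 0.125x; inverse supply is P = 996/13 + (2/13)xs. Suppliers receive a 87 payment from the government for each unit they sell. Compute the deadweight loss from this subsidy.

Pre-subsidy: 209.625 - 0.125x = 996/13 + (2/13)x gives x* = 477 and P* = 150.
With the subsidy, sellers receive Ps = Pb + 87 for each unit, where Pb is the price buyers pay.
On the curves, Pb = 209.625 - 0.125x and Ps = 996/13 + (2/13)x; the wedge Ps − Pb = 87 gives 996/13 + (2/13)x − (209.625 - 0.125x) = 87, so x' = 789.
Then Pb = 209.625 − 0.125·789 = 111 and Ps = 996/13 + (2/13)·789 = 198.
The subsidy expands output by 789 − 477 = 312 past the efficient level; on those units the gap between marginal cost and willingness to pay runs from 0 up to 87.
DWL = ½ × 87 × 312 = 13572.

Deadweight loss = 13572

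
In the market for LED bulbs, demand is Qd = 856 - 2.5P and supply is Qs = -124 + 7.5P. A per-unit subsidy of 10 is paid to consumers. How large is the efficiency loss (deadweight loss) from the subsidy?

Deadweight loss = 93.75

Pre-subsidy: 856 - 2.5P = -124 + 7.5P gives P* = 98, Q* = 611.
With the rebate, buyers effectively pay Pb = Ps − 10, where Ps is the price sellers receive.
Demand in terms of Ps becomes Qd = 856 − 2.5(Ps − 10) = 881 - 2.5Ps. Setting this equal to supply: 881 - 2.5Ps = -124 + 7.5Ps, so Ps = 100.5.
Buyers pay Pb = 100.5 − 10 = 90.5; Q' = -124 + 7.5·100.5 = 629.75.
The subsidy expands output by 629.75 − 611 = 18.75 past the efficient level; on those units the gap between marginal cost and willingness to pay runs from 0 up to 10.
DWL = ½ × 10 × 18.75 = 93.75.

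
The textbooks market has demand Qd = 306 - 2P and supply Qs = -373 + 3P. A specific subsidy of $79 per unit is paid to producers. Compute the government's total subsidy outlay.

Pre-subsidy: 306 - 2P = -373 + 3P gives P* = 135.8, Q* = 34.4.
With the subsidy, sellers receive Ps = Pb + 79 for each unit, where Pb is the price buyers pay.
Supply in terms of Pb becomes Qs = -373 + 3(Pb + 79) = -136 + 3Pb. Setting this equal to demand: 306 - 2Pb = -136 + 3Pb, so Pb = 88.4.
Sellers receive Ps = 88.4 + 79 = 167.4; Q' = 306 − 2·88.4 = 129.2.
Government outlay = subsidy × quantity = 79 × 129.2 = 10206.8.

Government cost = $10206.8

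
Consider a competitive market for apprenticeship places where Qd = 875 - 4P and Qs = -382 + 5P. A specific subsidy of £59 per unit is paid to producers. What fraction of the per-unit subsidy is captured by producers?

Producer share = 4/9

Pre-subsidy: 875 - 4P = -382 + 5P gives P* = 419/3, Q* = 949/3.
With the subsidy, sellers receive Ps = Pb + 59 for each unit, where Pb is the price buyers pay.
Supply in terms of Pb becomes Qs = -382 + 5(Pb + 59) = -87 + 5Pb. Setting this equal to demand: 875 - 4Pb = -87 + 5Pb, so Pb = 962/9.
Sellers receive Ps = 962/9 + 59 = 1493/9; Q' = 875 − 4·(962/9) = 4027/9.
Buyers' price falls by P* − Pb = 419/3 − 962/9 = 295/9; sellers' price rises by Ps − P* = 1493/9 − 419/3 = 236/9.
So producers capture (236/9)/59 = 4/9 of each unit of subsidy.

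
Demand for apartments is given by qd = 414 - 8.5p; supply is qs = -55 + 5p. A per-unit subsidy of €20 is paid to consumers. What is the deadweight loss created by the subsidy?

Deadweight loss = 17000/27

Pre-subsidy: 414 - 8.5p = -55 + 5p gives p* = 938/27, q* = 3205/27.
With the rebate, buyers effectively pay pb = ps − 20, where ps is the price sellers receive.
Demand in terms of ps becomes qd = 414 − 8.5(ps − 20) = 584 - 8.5ps. Setting this equal to supply: 584 - 8.5ps = -55 + 5ps, so ps = 142/3.
Buyers pay pb = 142/3 − 20 = 82/3; q' = -55 + 5·(142/3) = 545/3.
The subsidy expands output by 545/3 − 3205/27 = 1700/27 past the efficient level; on those units the gap between marginal cost and willingness to pay runs from 0 up to 20.
DWL = ½ × 20 × 1700/27 = 17000/27.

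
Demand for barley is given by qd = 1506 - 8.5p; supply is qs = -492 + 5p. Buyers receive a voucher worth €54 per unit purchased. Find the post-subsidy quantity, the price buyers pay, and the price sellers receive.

Pre-subsidy: 1506 - 8.5p = -492 + 5p gives p* = 148, q* = 248.
With the rebate, buyers effectively pay pb = ps − 54, where ps is the price sellers receive.
Demand in terms of ps becomes qd = 1506 − 8.5(ps − 54) = 1965 - 8.5ps. Setting this equal to supply: 1965 - 8.5ps = -492 + 5ps, so ps = 182.
Buyers pay pb = 182 − 54 = 128; q' = -492 + 5·182 = 418.

q' = 418; buyers pay €128; sellers receive €182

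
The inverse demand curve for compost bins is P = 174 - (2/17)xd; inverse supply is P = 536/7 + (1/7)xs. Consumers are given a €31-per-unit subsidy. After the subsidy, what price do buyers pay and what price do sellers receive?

Pre-subsidy: 174 - (2/17)x = 536/7 + (1/7)x gives x* = 374 and P* = 130.
With the rebate, buyers effectively pay Pb = Ps − 31, where Ps is the price sellers receive.
On the curves, Pb = 174 - (2/17)x and Ps = 536/7 + (1/7)x; the wedge Ps − Pb = 31 gives 536/7 + (1/7)x − (174 - (2/17)x) = 31, so x' = 493.
Then Pb = 174 − (2/17)·493 = 116 and Ps = 536/7 + (1/7)·493 = 147.

Buyers pay €116; sellers receive €147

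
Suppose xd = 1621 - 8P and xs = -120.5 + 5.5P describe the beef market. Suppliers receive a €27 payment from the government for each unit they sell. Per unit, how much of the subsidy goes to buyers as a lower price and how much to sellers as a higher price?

Pre-subsidy: 1621 - 8P = -120.5 + 5.5P gives P* = 129, x* = 589.
With the subsidy, sellers receive Ps = Pb + 27 for each unit, where Pb is the price buyers pay.
Supply in terms of Pb becomes xs = -120.5 + 5.5(Pb + 27) = 28 + 5.5Pb. Setting this equal to demand: 1621 - 8Pb = 28 + 5.5Pb, so Pb = 118.
Sellers receive Ps = 118 + 27 = 145; x' = 1621 − 8·118 = 677.
Buyers' price falls by P* − Pb = 129 − 118 = 11; sellers' price rises by Ps − P* = 145 − 129 = 16.

Buyers gain €11 per unit; sellers gain €16 per unit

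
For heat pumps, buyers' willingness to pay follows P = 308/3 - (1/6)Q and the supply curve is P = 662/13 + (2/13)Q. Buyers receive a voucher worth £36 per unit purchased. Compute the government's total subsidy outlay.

Government cost = £9855.36

Pre-subsidy: 308/3 - (1/6)Q = 662/13 + (2/13)Q gives Q* = 161.44 and P* = 75.76.
With the rebate, buyers effectively pay Pb = Ps − 36, where Ps is the price sellers receive.
On the curves, Pb = 308/3 - (1/6)Q and Ps = 662/13 + (2/13)Q; the wedge Ps − Pb = 36 gives 662/13 + (2/13)Q − (308/3 - (1/6)Q) = 36, so Q' = 273.76.
Then Pb = 308/3 − (1/6)·273.76 = 57.04 and Ps = 662/13 + (2/13)·273.76 = 93.04.
Government outlay = subsidy × quantity = 36 × 273.76 = 9855.36.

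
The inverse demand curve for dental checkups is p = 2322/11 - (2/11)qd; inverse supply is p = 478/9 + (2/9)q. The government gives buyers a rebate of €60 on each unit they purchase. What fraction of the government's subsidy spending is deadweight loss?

Pre-subsidy: 2322/11 - (2/11)q = 478/9 + (2/9)q gives q* = 391 and p* = 140.
With the rebate, buyers effectively pay pb = ps − 60, where ps is the price sellers receive.
On the curves, pb = 2322/11 - (2/11)q and ps = 478/9 + (2/9)q; the wedge ps − pb = 60 gives 478/9 + (2/9)q − (2322/11 - (2/11)q) = 60, so q' = 539.5.
Then pb = 2322/11 − (2/11)·539.5 = 113 and ps = 478/9 + (2/9)·539.5 = 173.
ΔCS = ½(391 + 539.5)(140 − 113) = 12561.75; ΔPS = ½(391 + 539.5)(173 − 140) = 15353.25.
Government spending = 60 × 539.5 = 32370.
DWL = ½ × 60 × (539.5 − 391) = 4455; fraction = 4455 / 32370 = 297/2158.

DWL / government spending = 297/2158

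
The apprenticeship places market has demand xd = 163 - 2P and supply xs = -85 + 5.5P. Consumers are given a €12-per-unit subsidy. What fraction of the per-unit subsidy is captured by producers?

Producer share = 4/15

Pre-subsidy: 163 - 2P = -85 + 5.5P gives P* = 496/15, x* = 1453/15.
With the rebate, buyers effectively pay Pb = Ps − 12, where Ps is the price sellers receive.
Demand in terms of Ps becomes xd = 163 − 2(Ps − 12) = 187 - 2Ps. Setting this equal to supply: 187 - 2Ps = -85 + 5.5Ps, so Ps = 544/15.
Buyers pay Pb = 544/15 − 12 = 364/15; x' = -85 + 5.5·(544/15) = 1717/15.
Buyers' price falls by P* − Pb = 496/15 − 364/15 = 8.8; sellers' price rises by Ps − P* = 544/15 − 496/15 = 3.2.
So producers capture 3.2/12 = 4/15 of each unit of subsidy.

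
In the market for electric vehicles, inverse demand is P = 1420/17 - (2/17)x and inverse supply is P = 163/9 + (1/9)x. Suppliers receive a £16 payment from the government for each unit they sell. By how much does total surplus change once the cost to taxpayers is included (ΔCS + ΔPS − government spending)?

Pre-subsidy: 1420/17 - (2/17)x = 163/9 + (1/9)x gives x* = 10009/35 and P* = 1746/35.
With the subsidy, sellers receive Ps = Pb + 16 for each unit, where Pb is the price buyers pay.
On the curves, Pb = 1420/17 - (2/17)x and Ps = 163/9 + (1/9)x; the wedge Ps − Pb = 16 gives 163/9 + (1/9)x − (1420/17 - (2/17)x) = 16, so x' = 12457/35.
Then Pb = 1420/17 − (2/17)·(12457/35) = 1458/35 and Ps = 163/9 + (1/9)·(12457/35) = 2018/35.
ΔCS = ½(10009/35 + 12457/35)(1746/35 − 1458/35) = 3235104/1225; ΔPS = ½(10009/35 + 12457/35)(2018/35 − 1746/35) = 3055376/1225.
Government spending = 16 × 12457/35 = 199312/35.
Net change = 3235104/1225 + 3055376/1225 − 199312/35 = -19584/35. The loss equals the DWL triangle ½·16·2448/35.

Net change in total surplus = -19584/35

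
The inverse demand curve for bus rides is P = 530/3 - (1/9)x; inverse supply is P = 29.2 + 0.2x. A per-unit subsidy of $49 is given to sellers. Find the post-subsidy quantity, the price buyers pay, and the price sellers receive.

x' = 631.5; buyers pay $106.5; sellers receive $155.5

Pre-subsidy: 530/3 - (1/9)x = 29.2 + 0.2x gives x* = 474 and P* = 124.
With the subsidy, sellers receive Ps = Pb + 49 for each unit, where Pb is the price buyers pay.
On the curves, Pb = 530/3 - (1/9)x and Ps = 29.2 + 0.2x; the wedge Ps − Pb = 49 gives 29.2 + 0.2x − (530/3 - (1/9)x) = 49, so x' = 631.5.
Then Pb = 530/3 − (1/9)·631.5 = 106.5 and Ps = 29.2 + 0.2·631.5 = 155.5.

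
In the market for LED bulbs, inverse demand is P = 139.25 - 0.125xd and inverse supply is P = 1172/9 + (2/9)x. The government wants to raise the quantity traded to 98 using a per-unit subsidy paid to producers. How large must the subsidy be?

Required subsidy s = 25 per unit

At x = 98, from the demand curve buyers pay Pb = 139.25 − 0.125·98 = 127; from the supply curve sellers need Ps = 1172/9 + (2/9)·98 = 152.
The subsidy must fill the gap: s = Ps − Pb = 152 − 127 = 25.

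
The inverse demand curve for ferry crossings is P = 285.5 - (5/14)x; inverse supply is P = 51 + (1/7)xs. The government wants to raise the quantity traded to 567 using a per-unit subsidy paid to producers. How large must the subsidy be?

Required subsidy s = 49 per unit

At x = 567, from the demand curve buyers pay Pb = 285.5 − (5/14)·567 = 83; from the supply curve sellers need Ps = 51 + (1/7)·567 = 132.
The subsidy must fill the gap: s = Ps − Pb = 132 − 83 = 49.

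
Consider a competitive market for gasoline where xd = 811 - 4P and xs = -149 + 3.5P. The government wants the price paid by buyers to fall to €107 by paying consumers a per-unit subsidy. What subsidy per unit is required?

At a buyer price of 107, quantity demanded is 811 − 4·107 = 383.
Sellers supply 383 only when they receive Ps with -149 + 3.5·Ps = 383, i.e. Ps = 152.
s = Ps − Pb = 152 − 107 = 45.

Required subsidy s = €45 per unit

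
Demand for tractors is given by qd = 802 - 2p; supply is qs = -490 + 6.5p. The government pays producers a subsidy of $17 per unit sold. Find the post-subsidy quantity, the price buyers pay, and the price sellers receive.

q' = 524; buyers pay $139; sellers receive $156

Pre-subsidy: 802 - 2p = -490 + 6.5p gives p* = 152, q* = 498.
With the subsidy, sellers receive ps = pb + 17 for each unit, where pb is the price buyers pay.
Supply in terms of pb becomes qs = -490 + 6.5(pb + 17) = -379.5 + 6.5pb. Setting this equal to demand: 802 - 2pb = -379.5 + 6.5pb, so pb = 139.
Sellers receive ps = 139 + 17 = 156; q' = 802 − 2·139 = 524.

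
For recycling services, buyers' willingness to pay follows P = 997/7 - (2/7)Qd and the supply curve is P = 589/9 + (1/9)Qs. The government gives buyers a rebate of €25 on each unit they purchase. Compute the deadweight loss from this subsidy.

Pre-subsidy: 997/7 - (2/7)Q = 589/9 + (1/9)Q gives Q* = 194 and P* = 87.
With the rebate, buyers effectively pay Pb = Ps − 25, where Ps is the price sellers receive.
On the curves, Pb = 997/7 - (2/7)Q and Ps = 589/9 + (1/9)Q; the wedge Ps − Pb = 25 gives 589/9 + (1/9)Q − (997/7 - (2/7)Q) = 25, so Q' = 257.
Then Pb = 997/7 − (2/7)·257 = 69 and Ps = 589/9 + (1/9)·257 = 94.
The subsidy expands output by 257 − 194 = 63 past the efficient level; on those units the gap between marginal cost and willingness to pay runs from 0 up to 25.
DWL = ½ × 25 × 63 = 787.5.

Deadweight loss = €787.5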